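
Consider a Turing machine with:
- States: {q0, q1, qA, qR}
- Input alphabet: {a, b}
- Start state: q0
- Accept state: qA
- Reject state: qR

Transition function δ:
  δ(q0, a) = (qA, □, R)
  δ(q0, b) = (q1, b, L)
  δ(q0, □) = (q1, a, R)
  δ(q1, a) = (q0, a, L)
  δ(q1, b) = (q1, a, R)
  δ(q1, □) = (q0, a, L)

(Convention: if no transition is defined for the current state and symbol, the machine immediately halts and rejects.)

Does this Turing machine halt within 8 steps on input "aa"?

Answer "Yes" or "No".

Execution trace:
Initial: [q0]aa
Step 1: δ(q0, a) = (qA, □, R) → □[qA]a

The machine reaches the accept state qA and halts.
The machine halted after 1 step (within the 8-step bound).

Answer: Yes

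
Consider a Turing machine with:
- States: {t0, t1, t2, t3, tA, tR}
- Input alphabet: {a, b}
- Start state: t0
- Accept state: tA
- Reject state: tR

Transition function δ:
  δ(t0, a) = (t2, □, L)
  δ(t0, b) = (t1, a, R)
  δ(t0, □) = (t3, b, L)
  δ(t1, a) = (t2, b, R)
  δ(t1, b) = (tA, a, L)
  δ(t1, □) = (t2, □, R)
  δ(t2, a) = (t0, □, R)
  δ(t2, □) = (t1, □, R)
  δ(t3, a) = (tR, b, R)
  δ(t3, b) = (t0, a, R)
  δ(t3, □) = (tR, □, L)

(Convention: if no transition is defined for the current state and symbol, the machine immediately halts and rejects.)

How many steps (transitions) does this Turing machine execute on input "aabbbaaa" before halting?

Execution trace:
Initial: [t0]aabbbaaa
Step 1: δ(t0, a) = (t2, □, L) → [t2]□□abbbaaa
Step 2: δ(t2, □) = (t1, □, R) → □[t1]□abbbaaa
Step 3: δ(t1, □) = (t2, □, R) → □□[t2]abbbaaa
Step 4: δ(t2, a) = (t0, □, R) → □□□[t0]bbbaaa
Step 5: δ(t0, b) = (t1, a, R) → □□□a[t1]bbaaa
Step 6: δ(t1, b) = (tA, a, L) → □□□[tA]aabaaa

The machine reaches the accept state tA and halts.

The machine executed 6 steps before halting.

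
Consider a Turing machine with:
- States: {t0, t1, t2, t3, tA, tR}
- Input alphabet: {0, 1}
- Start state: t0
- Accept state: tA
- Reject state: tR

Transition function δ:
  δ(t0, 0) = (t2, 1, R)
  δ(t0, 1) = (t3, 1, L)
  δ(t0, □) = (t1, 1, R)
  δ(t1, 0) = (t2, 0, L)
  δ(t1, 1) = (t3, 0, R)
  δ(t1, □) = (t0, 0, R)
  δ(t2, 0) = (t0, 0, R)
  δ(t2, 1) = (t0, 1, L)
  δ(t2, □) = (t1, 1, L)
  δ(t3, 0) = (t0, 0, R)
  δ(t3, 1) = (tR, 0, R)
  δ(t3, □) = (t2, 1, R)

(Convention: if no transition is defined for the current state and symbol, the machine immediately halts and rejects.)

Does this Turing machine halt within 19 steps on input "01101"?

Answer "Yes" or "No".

Execution trace:
Initial: [t0]01101
Step 1: δ(t0, 0) = (t2, 1, R) → 1[t2]1101
Step 2: δ(t2, 1) = (t0, 1, L) → [t0]11101
Step 3: δ(t0, 1) = (t3, 1, L) → [t3]□11101
Step 4: δ(t3, □) = (t2, 1, R) → 1[t2]11101
Step 5: δ(t2, 1) = (t0, 1, L) → [t0]111101
Step 6: δ(t0, 1) = (t3, 1, L) → [t3]□111101
Step 7: δ(t3, □) = (t2, 1, R) → 1[t2]111101
Step 8: δ(t2, 1) = (t0, 1, L) → [t0]1111101
Step 9: δ(t0, 1) = (t3, 1, L) → [t3]□1111101
Step 10: δ(t3, □) = (t2, 1, R) → 1[t2]1111101
Step 11: δ(t2, 1) = (t0, 1, L) → [t0]11111101
Step 12: δ(t0, 1) = (t3, 1, L) → [t3]□11111101
Step 13: δ(t3, □) = (t2, 1, R) → 1[t2]11111101
Step 14: δ(t2, 1) = (t0, 1, L) → [t0]111111101
Step 15: δ(t0, 1) = (t3, 1, L) → [t3]□111111101
Step 16: δ(t3, □) = (t2, 1, R) → 1[t2]111111101
Step 17: δ(t2, 1) = (t0, 1, L) → [t0]1111111101
Step 18: δ(t0, 1) = (t3, 1, L) → [t3]□1111111101
Step 19: δ(t3, □) = (t2, 1, R) → 1[t2]1111111101

The machine has not reached a halting state after 19 steps.
The machine did not halt within the 19-step bound.

Answer: No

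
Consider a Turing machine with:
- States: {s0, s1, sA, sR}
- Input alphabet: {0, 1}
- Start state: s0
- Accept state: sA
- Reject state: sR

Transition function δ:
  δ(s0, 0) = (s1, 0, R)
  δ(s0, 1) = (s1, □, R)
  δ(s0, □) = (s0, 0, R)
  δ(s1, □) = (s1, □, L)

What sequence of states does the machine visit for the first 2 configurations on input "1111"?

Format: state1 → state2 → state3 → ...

Execution trace:
Initial: [s0]1111
Step 1: δ(s0, 1) = (s1, □, R) → □[s1]111

No transition is defined for δ(s1, 1). By convention the machine halts and rejects.

State sequence: s0 → s1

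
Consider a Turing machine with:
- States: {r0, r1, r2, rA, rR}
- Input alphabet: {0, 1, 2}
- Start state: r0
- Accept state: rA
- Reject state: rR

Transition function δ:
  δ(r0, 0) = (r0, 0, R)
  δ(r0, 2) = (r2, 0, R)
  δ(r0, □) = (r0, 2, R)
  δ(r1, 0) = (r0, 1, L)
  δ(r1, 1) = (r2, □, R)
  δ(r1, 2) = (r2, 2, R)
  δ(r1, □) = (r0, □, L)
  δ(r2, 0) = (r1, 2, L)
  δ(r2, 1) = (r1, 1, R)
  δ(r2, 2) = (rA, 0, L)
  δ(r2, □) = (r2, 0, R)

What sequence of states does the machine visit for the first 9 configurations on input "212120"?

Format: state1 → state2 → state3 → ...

Execution trace:
Initial: [r0]212120
Step 1: δ(r0, 2) = (r2, 0, R) → 0[r2]12120
Step 2: δ(r2, 1) = (r1, 1, R) → 01[r1]2120
Step 3: δ(r1, 2) = (r2, 2, R) → 012[r2]120
Step 4: δ(r2, 1) = (r1, 1, R) → 0121[r1]20
Step 5: δ(r1, 2) = (r2, 2, R) → 01212[r2]0
Step 6: δ(r2, 0) = (r1, 2, L) → 0121[r1]22
Step 7: δ(r1, 2) = (r2, 2, R) → 01212[r2]2
Step 8: δ(r2, 2) = (rA, 0, L) → 0121[rA]20

The machine reaches the accept state rA and halts.

State sequence: r0 → r2 → r1 → r2 → r1 → r2 → r1 → r2 → rA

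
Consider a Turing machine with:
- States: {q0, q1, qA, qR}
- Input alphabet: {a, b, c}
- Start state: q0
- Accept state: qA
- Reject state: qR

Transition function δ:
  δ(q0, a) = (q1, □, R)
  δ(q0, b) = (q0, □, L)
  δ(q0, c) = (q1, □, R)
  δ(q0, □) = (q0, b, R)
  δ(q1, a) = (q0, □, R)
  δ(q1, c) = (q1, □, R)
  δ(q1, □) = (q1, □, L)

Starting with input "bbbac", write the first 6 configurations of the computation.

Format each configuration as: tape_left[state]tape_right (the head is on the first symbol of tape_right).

Transitions applied:
Step 1: δ(q0, b) = (q0, □, L)
Step 2: δ(q0, □) = (q0, b, R)
Step 3: δ(q0, □) = (q0, b, R)
Step 4: δ(q0, b) = (q0, □, L)
Step 5: δ(q0, b) = (q0, □, L)

The first 6 configurations are:
[q0]bbbac ⊢ [q0]□□bbac ⊢ b[q0]□bbac ⊢ bb[q0]bbac ⊢ b[q0]b□bac ⊢ [q0]b□□bac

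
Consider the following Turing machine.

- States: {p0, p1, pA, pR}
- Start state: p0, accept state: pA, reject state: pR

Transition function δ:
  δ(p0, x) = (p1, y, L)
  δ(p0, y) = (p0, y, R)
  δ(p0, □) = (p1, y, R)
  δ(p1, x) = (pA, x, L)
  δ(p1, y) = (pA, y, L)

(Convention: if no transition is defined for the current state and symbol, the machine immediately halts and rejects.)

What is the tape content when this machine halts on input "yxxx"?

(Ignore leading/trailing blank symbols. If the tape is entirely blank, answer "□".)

Execution trace:
Initial: [p0]yxxx
Step 1: δ(p0, y) = (p0, y, R) → y[p0]xxx
Step 2: δ(p0, x) = (p1, y, L) → [p1]yyxx
Step 3: δ(p1, y) = (pA, y, L) → [pA]□yyxx

The machine reaches the accept state pA and halts.

Final tape (ignoring leading/trailing blanks): yyxx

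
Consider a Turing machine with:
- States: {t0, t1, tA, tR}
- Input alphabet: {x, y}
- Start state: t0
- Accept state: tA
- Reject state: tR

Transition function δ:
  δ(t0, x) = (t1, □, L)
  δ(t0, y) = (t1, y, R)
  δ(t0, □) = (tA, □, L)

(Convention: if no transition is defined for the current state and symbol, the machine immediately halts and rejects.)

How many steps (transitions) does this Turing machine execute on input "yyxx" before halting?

Execution trace:
Initial: [t0]yyxx
Step 1: δ(t0, y) = (t1, y, R) → y[t1]yxx

No transition is defined for δ(t1, y). By convention the machine halts and rejects.

The machine executed 1 step before halting.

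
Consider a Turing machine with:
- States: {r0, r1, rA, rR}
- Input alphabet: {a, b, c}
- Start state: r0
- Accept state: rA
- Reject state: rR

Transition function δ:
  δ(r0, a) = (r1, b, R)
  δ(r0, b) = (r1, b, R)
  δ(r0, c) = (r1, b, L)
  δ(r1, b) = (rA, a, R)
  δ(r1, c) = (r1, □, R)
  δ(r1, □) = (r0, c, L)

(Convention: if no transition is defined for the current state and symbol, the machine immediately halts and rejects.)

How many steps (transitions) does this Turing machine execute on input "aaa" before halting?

Execution trace:
Initial: [r0]aaa
Step 1: δ(r0, a) = (r1, b, R) → b[r1]aa

No transition is defined for δ(r1, a). By convention the machine halts and rejects.

The machine executed 1 step before halting.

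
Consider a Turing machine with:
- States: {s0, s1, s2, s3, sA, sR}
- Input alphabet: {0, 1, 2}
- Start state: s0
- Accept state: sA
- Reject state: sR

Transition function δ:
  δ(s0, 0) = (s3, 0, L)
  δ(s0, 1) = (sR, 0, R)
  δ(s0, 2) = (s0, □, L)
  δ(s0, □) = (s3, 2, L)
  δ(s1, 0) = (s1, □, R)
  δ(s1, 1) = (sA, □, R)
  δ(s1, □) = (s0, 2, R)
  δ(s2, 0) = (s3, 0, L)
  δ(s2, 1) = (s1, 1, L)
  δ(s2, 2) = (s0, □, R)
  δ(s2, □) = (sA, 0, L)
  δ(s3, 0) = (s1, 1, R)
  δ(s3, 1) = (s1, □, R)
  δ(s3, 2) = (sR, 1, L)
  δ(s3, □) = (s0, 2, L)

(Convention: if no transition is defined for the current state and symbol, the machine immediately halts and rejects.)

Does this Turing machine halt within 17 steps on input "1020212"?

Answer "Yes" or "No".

Execution trace:
Initial: [s0]1020212
Step 1: δ(s0, 1) = (sR, 0, R) → 0[sR]020212

The machine reaches the reject state sR and halts.
The machine halted after 1 step (within the 17-step bound).

Answer: Yes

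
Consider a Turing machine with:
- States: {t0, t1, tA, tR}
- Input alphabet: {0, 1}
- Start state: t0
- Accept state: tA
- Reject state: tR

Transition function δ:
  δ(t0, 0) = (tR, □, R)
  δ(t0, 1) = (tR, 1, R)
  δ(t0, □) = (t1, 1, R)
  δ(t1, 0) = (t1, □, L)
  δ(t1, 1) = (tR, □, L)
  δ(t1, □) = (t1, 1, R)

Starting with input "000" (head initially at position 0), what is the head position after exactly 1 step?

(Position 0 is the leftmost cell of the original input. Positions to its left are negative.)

Execution trace (head position shown):
Step 0: [t0]000  (head at position 0)
Step 1: move right → □[tR]00  (head at position 1)

After 1 step, the head is at position 1.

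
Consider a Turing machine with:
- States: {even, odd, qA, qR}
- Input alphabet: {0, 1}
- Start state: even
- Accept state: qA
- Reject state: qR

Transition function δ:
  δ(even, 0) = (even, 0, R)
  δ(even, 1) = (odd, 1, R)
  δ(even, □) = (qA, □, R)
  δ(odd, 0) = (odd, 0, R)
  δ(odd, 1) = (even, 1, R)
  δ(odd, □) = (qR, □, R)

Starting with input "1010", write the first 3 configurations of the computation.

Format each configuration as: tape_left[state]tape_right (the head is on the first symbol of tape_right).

Transitions applied:
Step 1: δ(even, 1) = (odd, 1, R)
Step 2: δ(odd, 0) = (odd, 0, R)

The first 3 configurations are:
[even]1010 ⊢ 1[odd]010 ⊢ 10[odd]10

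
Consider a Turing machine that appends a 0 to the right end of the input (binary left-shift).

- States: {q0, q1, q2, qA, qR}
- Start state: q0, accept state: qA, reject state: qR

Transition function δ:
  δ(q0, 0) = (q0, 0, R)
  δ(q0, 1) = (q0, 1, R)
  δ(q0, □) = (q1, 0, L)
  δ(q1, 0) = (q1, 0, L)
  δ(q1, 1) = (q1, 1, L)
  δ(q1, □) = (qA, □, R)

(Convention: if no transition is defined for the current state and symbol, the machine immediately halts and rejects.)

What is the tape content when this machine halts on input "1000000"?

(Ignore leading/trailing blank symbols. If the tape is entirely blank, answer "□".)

Execution trace:
Initial: [q0]1000000
Step 1: δ(q0, 1) = (q0, 1, R) → 1[q0]000000
Step 2: δ(q0, 0) = (q0, 0, R) → 10[q0]00000
Step 3: δ(q0, 0) = (q0, 0, R) → 100[q0]0000
Step 4: δ(q0, 0) = (q0, 0, R) → 1000[q0]000
Step 5: δ(q0, 0) = (q0, 0, R) → 10000[q0]00
Step 6: δ(q0, 0) = (q0, 0, R) → 100000[q0]0
Step 7: δ(q0, 0) = (q0, 0, R) → 1000000[q0]□
Step 8: δ(q0, □) = (q1, 0, L) → 100000[q1]00
Step 9: δ(q1, 0) = (q1, 0, L) → 10000[q1]000
Step 10: δ(q1, 0) = (q1, 0, L) → 1000[q1]0000
Step 11: δ(q1, 0) = (q1, 0, L) → 100[q1]00000
Step 12: δ(q1, 0) = (q1, 0, L) → 10[q1]000000
Step 13: δ(q1, 0) = (q1, 0, L) → 1[q1]0000000
Step 14: δ(q1, 0) = (q1, 0, L) → [q1]10000000
Step 15: δ(q1, 1) = (q1, 1, L) → [q1]□10000000
Step 16: δ(q1, □) = (qA, □, R) → □[qA]10000000

The machine reaches the accept state qA and halts.

Final tape (ignoring leading/trailing blanks): 10000000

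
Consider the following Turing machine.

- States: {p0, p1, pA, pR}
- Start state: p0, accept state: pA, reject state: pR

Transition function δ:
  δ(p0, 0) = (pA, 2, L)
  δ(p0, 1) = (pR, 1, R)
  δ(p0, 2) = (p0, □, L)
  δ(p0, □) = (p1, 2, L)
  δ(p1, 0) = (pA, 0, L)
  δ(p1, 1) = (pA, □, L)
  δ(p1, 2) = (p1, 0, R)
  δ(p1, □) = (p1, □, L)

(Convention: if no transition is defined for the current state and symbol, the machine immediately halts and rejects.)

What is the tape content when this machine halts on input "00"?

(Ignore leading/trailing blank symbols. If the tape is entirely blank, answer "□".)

Execution trace:
Initial: [p0]00
Step 1: δ(p0, 0) = (pA, 2, L) → [pA]□20

The machine reaches the accept state pA and halts.

Final tape (ignoring leading/trailing blanks): 20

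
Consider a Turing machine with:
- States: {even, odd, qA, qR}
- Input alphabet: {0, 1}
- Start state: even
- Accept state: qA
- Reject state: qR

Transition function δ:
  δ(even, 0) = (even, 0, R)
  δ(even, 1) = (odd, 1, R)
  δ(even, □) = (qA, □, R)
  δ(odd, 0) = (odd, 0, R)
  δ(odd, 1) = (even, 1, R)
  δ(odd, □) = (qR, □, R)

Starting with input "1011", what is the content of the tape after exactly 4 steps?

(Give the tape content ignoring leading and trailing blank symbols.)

Execution trace:
Initial: [even]1011
Step 1: δ(even, 1) = (odd, 1, R) → 1[odd]011
Step 2: δ(odd, 0) = (odd, 0, R) → 10[odd]11
Step 3: δ(odd, 1) = (even, 1, R) → 101[even]1
Step 4: δ(even, 1) = (odd, 1, R) → 1011[odd]□

After 4 steps, the tape (ignoring leading/trailing blanks) is: 1011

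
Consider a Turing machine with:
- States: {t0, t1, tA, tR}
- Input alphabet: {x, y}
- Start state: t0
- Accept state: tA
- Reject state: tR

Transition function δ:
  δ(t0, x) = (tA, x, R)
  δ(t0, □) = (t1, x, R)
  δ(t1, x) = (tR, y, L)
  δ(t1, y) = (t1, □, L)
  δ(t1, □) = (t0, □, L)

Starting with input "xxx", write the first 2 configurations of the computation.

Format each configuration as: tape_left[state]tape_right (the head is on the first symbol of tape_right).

Transitions applied:
Step 1: δ(t0, x) = (tA, x, R)

The first 2 configurations are:
[t0]xxx ⊢ x[tA]xx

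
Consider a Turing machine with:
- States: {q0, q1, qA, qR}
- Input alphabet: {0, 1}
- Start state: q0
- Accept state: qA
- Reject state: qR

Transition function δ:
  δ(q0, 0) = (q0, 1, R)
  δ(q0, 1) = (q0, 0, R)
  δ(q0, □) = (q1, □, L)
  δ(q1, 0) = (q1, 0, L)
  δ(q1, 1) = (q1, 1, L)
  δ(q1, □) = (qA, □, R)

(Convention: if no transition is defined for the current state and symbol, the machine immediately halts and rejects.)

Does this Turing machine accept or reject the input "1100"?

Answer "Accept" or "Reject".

Execution trace:
Initial: [q0]1100
Step 1: δ(q0, 1) = (q0, 0, R) → 0[q0]100
Step 2: δ(q0, 1) = (q0, 0, R) → 00[q0]00
Step 3: δ(q0, 0) = (q0, 1, R) → 001[q0]0
Step 4: δ(q0, 0) = (q0, 1, R) → 0011[q0]□
Step 5: δ(q0, □) = (q1, □, L) → 001[q1]1□
Step 6: δ(q1, 1) = (q1, 1, L) → 00[q1]11□
Step 7: δ(q1, 1) = (q1, 1, L) → 0[q1]011□
Step 8: δ(q1, 0) = (q1, 0, L) → [q1]0011□
Step 9: δ(q1, 0) = (q1, 0, L) → [q1]□0011□
Step 10: δ(q1, □) = (qA, □, R) → □[qA]0011□

The machine reaches the accept state qA and halts.

Answer: Accept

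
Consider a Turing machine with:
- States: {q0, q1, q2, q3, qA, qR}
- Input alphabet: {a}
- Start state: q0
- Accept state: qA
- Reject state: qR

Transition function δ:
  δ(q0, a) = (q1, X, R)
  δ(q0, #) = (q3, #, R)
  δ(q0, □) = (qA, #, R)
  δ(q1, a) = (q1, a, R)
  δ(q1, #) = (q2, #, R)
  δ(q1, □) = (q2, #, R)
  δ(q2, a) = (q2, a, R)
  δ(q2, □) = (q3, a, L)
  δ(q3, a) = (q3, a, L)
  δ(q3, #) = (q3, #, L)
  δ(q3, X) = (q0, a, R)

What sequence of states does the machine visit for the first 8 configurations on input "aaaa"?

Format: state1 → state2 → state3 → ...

Execution trace:
Initial: [q0]aaaa
Step 1: δ(q0, a) = (q1, X, R) → X[q1]aaa
Step 2: δ(q1, a) = (q1, a, R) → Xa[q1]aa
Step 3: δ(q1, a) = (q1, a, R) → Xaa[q1]a
Step 4: δ(q1, a) = (q1, a, R) → Xaaa[q1]□
Step 5: δ(q1, □) = (q2, #, R) → Xaaa#[q2]□
Step 6: δ(q2, □) = (q3, a, L) → Xaaa[q3]#a
Step 7: δ(q3, #) = (q3, #, L) → Xaa[q3]a#a

State sequence: q0 → q1 → q1 → q1 → q1 → q2 → q3 → q3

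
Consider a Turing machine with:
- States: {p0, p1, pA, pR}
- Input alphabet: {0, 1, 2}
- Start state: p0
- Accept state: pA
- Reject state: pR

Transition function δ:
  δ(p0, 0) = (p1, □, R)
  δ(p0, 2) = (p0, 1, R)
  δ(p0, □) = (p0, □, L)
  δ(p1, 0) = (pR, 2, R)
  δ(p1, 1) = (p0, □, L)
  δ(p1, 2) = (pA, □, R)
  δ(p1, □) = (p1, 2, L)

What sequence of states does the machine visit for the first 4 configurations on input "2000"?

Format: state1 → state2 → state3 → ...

Execution trace:
Initial: [p0]2000
Step 1: δ(p0, 2) = (p0, 1, R) → 1[p0]000
Step 2: δ(p0, 0) = (p1, □, R) → 1□[p1]00
Step 3: δ(p1, 0) = (pR, 2, R) → 1□2[pR]0

The machine reaches the reject state pR and halts.

State sequence: p0 → p0 → p1 → pR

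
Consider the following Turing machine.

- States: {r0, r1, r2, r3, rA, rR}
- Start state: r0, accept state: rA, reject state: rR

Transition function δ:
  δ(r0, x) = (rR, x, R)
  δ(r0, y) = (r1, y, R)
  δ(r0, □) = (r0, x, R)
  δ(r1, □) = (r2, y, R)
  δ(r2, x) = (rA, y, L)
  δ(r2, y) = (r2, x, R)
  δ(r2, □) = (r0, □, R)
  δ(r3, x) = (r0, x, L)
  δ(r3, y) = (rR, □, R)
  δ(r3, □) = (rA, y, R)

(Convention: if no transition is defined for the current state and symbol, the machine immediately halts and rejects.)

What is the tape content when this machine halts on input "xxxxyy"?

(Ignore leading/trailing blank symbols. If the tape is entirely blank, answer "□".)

Execution trace:
Initial: [r0]xxxxyy
Step 1: δ(r0, x) = (rR, x, R) → x[rR]xxxyy

The machine reaches the reject state rR and halts.

Final tape (ignoring leading/trailing blanks): xxxxyy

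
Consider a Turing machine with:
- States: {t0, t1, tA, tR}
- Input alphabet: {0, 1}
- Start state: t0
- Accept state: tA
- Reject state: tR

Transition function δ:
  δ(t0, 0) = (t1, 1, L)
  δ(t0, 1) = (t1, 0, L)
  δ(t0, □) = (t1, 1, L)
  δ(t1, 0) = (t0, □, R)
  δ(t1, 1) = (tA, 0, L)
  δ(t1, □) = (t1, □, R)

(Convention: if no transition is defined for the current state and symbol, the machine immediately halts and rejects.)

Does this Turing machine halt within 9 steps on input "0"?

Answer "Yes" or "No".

Execution trace:
Initial: [t0]0
Step 1: δ(t0, 0) = (t1, 1, L) → [t1]□1
Step 2: δ(t1, □) = (t1, □, R) → □[t1]1
Step 3: δ(t1, 1) = (tA, 0, L) → [tA]□0

The machine reaches the accept state tA and halts.
The machine halted after 3 steps (within the 9-step bound).

Answer: Yes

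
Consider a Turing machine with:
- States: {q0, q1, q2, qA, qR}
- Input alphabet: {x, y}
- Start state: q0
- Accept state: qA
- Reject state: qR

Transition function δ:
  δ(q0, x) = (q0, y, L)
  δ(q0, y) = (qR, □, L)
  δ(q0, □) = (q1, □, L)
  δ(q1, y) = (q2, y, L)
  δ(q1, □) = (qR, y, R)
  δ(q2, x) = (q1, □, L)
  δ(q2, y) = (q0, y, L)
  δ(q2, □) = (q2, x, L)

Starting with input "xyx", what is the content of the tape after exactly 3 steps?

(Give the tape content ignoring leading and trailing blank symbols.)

Execution trace:
Initial: [q0]xyx
Step 1: δ(q0, x) = (q0, y, L) → [q0]□yyx
Step 2: δ(q0, □) = (q1, □, L) → [q1]□□yyx
Step 3: δ(q1, □) = (qR, y, R) → y[qR]□yyx

The machine reaches the reject state qR and halts.

After 3 steps, the tape (ignoring leading/trailing blanks) is: y□yyx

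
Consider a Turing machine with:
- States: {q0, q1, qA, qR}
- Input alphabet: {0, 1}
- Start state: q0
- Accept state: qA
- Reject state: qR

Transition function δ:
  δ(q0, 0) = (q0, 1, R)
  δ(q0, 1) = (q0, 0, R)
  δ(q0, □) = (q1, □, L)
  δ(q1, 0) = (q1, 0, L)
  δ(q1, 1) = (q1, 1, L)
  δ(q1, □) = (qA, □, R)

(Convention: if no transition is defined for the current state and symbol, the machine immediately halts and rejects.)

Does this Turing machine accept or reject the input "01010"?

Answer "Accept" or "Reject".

Execution trace:
Initial: [q0]01010
Step 1: δ(q0, 0) = (q0, 1, R) → 1[q0]1010
Step 2: δ(q0, 1) = (q0, 0, R) → 10[q0]010
Step 3: δ(q0, 0) = (q0, 1, R) → 101[q0]10
Step 4: δ(q0, 1) = (q0, 0, R) → 1010[q0]0
Step 5: δ(q0, 0) = (q0, 1, R) → 10101[q0]□
Step 6: δ(q0, □) = (q1, □, L) → 1010[q1]1□
Step 7: δ(q1, 1) = (q1, 1, L) → 101[q1]01□
Step 8: δ(q1, 0) = (q1, 0, L) → 10[q1]101□
Step 9: δ(q1, 1) = (q1, 1, L) → 1[q1]0101□
Step 10: δ(q1, 0) = (q1, 0, L) → [q1]10101□
Step 11: δ(q1, 1) = (q1, 1, L) → [q1]□10101□
Step 12: δ(q1, □) = (qA, □, R) → □[qA]10101□

The machine reaches the accept state qA and halts.

Answer: Accept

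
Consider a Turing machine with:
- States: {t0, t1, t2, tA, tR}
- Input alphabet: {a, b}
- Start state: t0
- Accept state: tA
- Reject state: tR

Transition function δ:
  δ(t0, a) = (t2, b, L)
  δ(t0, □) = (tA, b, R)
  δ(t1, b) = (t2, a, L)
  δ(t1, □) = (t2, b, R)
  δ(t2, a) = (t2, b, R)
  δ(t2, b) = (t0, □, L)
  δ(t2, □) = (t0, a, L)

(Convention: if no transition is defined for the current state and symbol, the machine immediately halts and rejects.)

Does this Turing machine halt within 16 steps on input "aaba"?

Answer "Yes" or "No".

Execution trace:
Initial: [t0]aaba
Step 1: δ(t0, a) = (t2, b, L) → [t2]□baba
Step 2: δ(t2, □) = (t0, a, L) → [t0]□ababa
Step 3: δ(t0, □) = (tA, b, R) → b[tA]ababa

The machine reaches the accept state tA and halts.
The machine halted after 3 steps (within the 16-step bound).

Answer: Yes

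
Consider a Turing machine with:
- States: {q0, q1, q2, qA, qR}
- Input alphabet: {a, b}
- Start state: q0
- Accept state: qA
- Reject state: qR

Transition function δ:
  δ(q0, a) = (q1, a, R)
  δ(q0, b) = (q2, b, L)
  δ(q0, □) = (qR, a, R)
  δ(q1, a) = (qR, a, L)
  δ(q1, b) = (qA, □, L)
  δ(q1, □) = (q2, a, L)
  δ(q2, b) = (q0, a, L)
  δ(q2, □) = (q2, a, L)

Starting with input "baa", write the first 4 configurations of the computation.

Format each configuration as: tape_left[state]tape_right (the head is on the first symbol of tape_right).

Transitions applied:
Step 1: δ(q0, b) = (q2, b, L)
Step 2: δ(q2, □) = (q2, a, L)
Step 3: δ(q2, □) = (q2, a, L)

The first 4 configurations are:
[q0]baa ⊢ [q2]□baa ⊢ [q2]□abaa ⊢ [q2]□aabaa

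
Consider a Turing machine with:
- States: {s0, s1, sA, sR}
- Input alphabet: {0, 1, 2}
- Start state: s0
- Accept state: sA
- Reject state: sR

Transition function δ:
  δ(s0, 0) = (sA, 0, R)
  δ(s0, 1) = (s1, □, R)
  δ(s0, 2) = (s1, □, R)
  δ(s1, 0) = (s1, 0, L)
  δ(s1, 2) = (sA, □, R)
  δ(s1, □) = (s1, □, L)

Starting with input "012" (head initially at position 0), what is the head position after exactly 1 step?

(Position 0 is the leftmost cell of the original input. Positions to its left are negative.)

Execution trace (head position shown):
Step 0: [s0]012  (head at position 0)
Step 1: move right → 0[sA]12  (head at position 1)

After 1 step, the head is at position 1.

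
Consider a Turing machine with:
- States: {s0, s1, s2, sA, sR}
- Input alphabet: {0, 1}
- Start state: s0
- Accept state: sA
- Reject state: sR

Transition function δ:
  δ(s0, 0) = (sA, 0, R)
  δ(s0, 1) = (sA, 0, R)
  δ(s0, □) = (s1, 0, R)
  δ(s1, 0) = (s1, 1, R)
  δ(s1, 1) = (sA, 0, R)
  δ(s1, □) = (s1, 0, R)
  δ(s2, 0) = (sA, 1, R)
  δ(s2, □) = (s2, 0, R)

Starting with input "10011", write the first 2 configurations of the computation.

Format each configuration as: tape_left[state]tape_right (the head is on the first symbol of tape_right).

Transitions applied:
Step 1: δ(s0, 1) = (sA, 0, R)

The first 2 configurations are:
[s0]10011 ⊢ 0[sA]0011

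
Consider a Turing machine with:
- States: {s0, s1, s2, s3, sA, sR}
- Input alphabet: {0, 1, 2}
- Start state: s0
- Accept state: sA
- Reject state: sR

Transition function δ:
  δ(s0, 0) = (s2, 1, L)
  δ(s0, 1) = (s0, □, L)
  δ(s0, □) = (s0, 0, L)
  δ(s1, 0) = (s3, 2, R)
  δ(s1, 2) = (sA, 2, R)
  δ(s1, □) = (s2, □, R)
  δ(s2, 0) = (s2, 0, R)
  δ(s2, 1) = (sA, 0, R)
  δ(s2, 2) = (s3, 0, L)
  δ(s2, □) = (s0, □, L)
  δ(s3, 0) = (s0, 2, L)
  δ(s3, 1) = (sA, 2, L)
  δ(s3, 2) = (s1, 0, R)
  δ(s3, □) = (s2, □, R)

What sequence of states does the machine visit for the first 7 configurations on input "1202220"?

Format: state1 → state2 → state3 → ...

Execution trace:
Initial: [s0]1202220
Step 1: δ(s0, 1) = (s0, □, L) → [s0]□□202220
Step 2: δ(s0, □) = (s0, 0, L) → [s0]□0□202220
Step 3: δ(s0, □) = (s0, 0, L) → [s0]□00□202220
Step 4: δ(s0, □) = (s0, 0, L) → [s0]□000□202220
Step 5: δ(s0, □) = (s0, 0, L) → [s0]□0000□202220
Step 6: δ(s0, □) = (s0, 0, L) → [s0]□00000□202220

State sequence: s0 → s0 → s0 → s0 → s0 → s0 → s0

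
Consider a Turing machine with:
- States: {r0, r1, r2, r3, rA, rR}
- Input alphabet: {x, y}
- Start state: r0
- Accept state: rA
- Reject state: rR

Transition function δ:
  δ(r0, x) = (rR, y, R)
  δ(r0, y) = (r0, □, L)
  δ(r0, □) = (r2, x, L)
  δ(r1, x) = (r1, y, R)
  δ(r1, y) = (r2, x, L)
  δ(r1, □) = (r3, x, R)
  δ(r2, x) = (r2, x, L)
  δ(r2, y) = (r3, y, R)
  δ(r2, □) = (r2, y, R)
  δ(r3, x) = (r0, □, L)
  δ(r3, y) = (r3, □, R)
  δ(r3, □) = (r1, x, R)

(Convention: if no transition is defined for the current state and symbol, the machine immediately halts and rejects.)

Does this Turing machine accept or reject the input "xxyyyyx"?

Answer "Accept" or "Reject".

Execution trace:
Initial: [r0]xxyyyyx
Step 1: δ(r0, x) = (rR, y, R) → y[rR]xyyyyx

The machine reaches the reject state rR and halts.

Answer: Reject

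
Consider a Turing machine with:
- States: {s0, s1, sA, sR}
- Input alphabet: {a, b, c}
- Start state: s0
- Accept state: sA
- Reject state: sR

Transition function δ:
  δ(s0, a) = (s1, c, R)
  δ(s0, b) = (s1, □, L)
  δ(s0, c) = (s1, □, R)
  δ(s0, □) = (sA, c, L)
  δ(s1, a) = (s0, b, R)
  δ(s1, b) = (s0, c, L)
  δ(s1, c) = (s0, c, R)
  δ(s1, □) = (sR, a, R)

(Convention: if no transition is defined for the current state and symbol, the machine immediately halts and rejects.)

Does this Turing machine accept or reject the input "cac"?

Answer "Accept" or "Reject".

Execution trace:
Initial: [s0]cac
Step 1: δ(s0, c) = (s1, □, R) → □[s1]ac
Step 2: δ(s1, a) = (s0, b, R) → □b[s0]c
Step 3: δ(s0, c) = (s1, □, R) → □b□[s1]□
Step 4: δ(s1, □) = (sR, a, R) → □b□a[sR]□

The machine reaches the reject state sR and halts.

Answer: Reject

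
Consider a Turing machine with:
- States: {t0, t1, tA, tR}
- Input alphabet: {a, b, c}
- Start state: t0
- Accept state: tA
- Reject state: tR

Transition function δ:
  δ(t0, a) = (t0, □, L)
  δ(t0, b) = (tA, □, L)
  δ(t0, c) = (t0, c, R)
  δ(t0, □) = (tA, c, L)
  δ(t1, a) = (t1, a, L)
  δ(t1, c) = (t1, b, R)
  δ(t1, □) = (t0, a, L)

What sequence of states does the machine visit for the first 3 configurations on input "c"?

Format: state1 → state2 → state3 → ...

Execution trace:
Initial: [t0]c
Step 1: δ(t0, c) = (t0, c, R) → c[t0]□
Step 2: δ(t0, □) = (tA, c, L) → [tA]cc

The machine reaches the accept state tA and halts.

State sequence: t0 → t0 → tA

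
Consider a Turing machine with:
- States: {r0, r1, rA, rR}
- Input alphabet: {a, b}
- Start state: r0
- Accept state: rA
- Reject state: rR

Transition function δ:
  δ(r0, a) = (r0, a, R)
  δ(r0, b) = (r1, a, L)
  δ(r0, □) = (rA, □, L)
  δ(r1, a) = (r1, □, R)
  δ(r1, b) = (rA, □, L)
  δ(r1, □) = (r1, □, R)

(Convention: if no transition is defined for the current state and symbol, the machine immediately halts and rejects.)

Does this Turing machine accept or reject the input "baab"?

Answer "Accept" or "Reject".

Execution trace:
Initial: [r0]baab
Step 1: δ(r0, b) = (r1, a, L) → [r1]□aaab
Step 2: δ(r1, □) = (r1, □, R) → □[r1]aaab
Step 3: δ(r1, a) = (r1, □, R) → □□[r1]aab
Step 4: δ(r1, a) = (r1, □, R) → □□□[r1]ab
Step 5: δ(r1, a) = (r1, □, R) → □□□□[r1]b
Step 6: δ(r1, b) = (rA, □, L) → □□□[rA]□□

The machine reaches the accept state rA and halts.

Answer: Accept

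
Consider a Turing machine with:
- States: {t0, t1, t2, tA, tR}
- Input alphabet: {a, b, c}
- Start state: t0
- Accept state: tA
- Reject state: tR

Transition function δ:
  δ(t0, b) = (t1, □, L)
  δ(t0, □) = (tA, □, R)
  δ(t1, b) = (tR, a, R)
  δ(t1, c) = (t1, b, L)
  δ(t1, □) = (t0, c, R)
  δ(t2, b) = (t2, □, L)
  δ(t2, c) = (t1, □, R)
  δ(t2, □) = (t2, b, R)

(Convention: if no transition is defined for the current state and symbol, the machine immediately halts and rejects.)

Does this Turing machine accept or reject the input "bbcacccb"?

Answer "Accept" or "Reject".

Execution trace:
Initial: [t0]bbcacccb
Step 1: δ(t0, b) = (t1, □, L) → [t1]□□bcacccb
Step 2: δ(t1, □) = (t0, c, R) → c[t0]□bcacccb
Step 3: δ(t0, □) = (tA, □, R) → c□[tA]bcacccb

The machine reaches the accept state tA and halts.

Answer: Accept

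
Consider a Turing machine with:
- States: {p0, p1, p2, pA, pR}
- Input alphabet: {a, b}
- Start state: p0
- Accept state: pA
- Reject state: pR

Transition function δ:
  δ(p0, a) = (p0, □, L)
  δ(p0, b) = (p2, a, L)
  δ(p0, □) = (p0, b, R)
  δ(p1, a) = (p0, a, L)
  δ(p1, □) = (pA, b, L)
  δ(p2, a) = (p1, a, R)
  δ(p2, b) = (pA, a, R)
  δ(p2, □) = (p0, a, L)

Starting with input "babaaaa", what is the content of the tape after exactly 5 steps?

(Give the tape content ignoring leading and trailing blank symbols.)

Execution trace:
Initial: [p0]babaaaa
Step 1: δ(p0, b) = (p2, a, L) → [p2]□aabaaaa
Step 2: δ(p2, □) = (p0, a, L) → [p0]□aaabaaaa
Step 3: δ(p0, □) = (p0, b, R) → b[p0]aaabaaaa
Step 4: δ(p0, a) = (p0, □, L) → [p0]b□aabaaaa
Step 5: δ(p0, b) = (p2, a, L) → [p2]□a□aabaaaa

After 5 steps, the tape (ignoring leading/trailing blanks) is: a□aabaaaa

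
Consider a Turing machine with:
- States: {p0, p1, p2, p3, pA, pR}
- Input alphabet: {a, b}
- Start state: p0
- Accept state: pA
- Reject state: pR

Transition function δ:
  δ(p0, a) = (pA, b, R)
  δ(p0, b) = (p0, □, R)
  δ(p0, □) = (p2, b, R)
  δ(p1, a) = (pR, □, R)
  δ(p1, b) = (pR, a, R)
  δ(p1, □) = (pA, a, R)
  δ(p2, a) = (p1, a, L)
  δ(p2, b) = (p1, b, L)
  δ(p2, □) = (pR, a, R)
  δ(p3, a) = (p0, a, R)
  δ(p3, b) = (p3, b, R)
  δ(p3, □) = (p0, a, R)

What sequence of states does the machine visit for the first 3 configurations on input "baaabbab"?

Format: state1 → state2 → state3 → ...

Execution trace:
Initial: [p0]baaabbab
Step 1: δ(p0, b) = (p0, □, R) → □[p0]aaabbab
Step 2: δ(p0, a) = (pA, b, R) → □b[pA]aabbab

The machine reaches the accept state pA and halts.

State sequence: p0 → p0 → pA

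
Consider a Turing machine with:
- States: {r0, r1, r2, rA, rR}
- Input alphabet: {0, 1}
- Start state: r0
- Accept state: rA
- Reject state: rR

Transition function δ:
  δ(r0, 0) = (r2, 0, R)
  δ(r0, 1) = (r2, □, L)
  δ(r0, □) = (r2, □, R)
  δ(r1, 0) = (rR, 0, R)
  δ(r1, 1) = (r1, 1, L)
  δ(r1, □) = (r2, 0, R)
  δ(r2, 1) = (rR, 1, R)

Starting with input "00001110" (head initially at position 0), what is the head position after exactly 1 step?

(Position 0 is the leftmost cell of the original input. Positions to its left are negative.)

Execution trace (head position shown):
Step 0: [r0]00001110  (head at position 0)
Step 1: move right → 0[r2]0001110  (head at position 1)

After 1 step, the head is at position 1.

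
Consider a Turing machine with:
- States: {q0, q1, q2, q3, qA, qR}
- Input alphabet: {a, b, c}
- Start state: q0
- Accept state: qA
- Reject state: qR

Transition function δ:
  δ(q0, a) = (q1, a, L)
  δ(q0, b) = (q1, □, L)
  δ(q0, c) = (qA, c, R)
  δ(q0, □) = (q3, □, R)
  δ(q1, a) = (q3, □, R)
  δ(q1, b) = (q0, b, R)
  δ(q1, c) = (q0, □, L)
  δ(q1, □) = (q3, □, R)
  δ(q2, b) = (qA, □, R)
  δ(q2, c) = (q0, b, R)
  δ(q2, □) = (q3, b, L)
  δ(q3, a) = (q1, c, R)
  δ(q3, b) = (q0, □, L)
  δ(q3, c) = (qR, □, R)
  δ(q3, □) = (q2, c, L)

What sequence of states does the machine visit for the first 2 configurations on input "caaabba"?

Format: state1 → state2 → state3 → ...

Execution trace:
Initial: [q0]caaabba
Step 1: δ(q0, c) = (qA, c, R) → c[qA]aaabba

The machine reaches the accept state qA and halts.

State sequence: q0 → qA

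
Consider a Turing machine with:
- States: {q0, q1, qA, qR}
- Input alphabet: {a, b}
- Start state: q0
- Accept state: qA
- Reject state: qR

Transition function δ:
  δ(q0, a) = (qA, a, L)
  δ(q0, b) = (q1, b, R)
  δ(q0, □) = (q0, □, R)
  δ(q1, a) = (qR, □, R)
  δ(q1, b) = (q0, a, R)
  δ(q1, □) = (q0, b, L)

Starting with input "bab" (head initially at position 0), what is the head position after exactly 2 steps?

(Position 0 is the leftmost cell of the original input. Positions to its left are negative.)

Execution trace (head position shown):
Step 0: [q0]bab  (head at position 0)
Step 1: move right → b[q1]ab  (head at position 1)
Step 2: move right → b□[qR]b  (head at position 2)

After 2 steps, the head is at position 2.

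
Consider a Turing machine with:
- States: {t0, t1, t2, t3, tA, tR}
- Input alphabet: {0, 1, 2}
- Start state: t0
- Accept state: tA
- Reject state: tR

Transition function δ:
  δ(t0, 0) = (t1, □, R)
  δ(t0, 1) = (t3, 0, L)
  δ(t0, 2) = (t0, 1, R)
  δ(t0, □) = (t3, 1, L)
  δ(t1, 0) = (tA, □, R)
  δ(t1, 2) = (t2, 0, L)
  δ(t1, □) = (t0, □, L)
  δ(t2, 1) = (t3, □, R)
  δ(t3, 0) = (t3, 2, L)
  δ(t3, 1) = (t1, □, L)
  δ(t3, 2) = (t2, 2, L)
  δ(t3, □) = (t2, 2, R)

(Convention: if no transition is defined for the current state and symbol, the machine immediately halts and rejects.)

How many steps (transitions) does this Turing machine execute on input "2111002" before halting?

Execution trace:
Initial: [t0]2111002
Step 1: δ(t0, 2) = (t0, 1, R) → 1[t0]111002
Step 2: δ(t0, 1) = (t3, 0, L) → [t3]1011002
Step 3: δ(t3, 1) = (t1, □, L) → [t1]□□011002
Step 4: δ(t1, □) = (t0, □, L) → [t0]□□□011002
Step 5: δ(t0, □) = (t3, 1, L) → [t3]□1□□011002
Step 6: δ(t3, □) = (t2, 2, R) → 2[t2]1□□011002
Step 7: δ(t2, 1) = (t3, □, R) → 2□[t3]□□011002
Step 8: δ(t3, □) = (t2, 2, R) → 2□2[t2]□011002

No transition is defined for δ(t2, □). By convention the machine halts and rejects.

The machine executed 8 steps before halting.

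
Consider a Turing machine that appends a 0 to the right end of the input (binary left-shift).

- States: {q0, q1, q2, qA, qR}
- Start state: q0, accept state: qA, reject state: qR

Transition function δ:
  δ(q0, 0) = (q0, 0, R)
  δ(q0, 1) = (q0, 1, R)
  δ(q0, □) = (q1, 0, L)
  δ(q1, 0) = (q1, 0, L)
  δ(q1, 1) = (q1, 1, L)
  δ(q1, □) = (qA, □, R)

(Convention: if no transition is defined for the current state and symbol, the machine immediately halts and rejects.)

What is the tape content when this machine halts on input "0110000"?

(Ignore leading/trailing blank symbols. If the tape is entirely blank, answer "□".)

Execution trace:
Initial: [q0]0110000
Step 1: δ(q0, 0) = (q0, 0, R) → 0[q0]110000
Step 2: δ(q0, 1) = (q0, 1, R) → 01[q0]10000
Step 3: δ(q0, 1) = (q0, 1, R) → 011[q0]0000
Step 4: δ(q0, 0) = (q0, 0, R) → 0110[q0]000
Step 5: δ(q0, 0) = (q0, 0, R) → 01100[q0]00
Step 6: δ(q0, 0) = (q0, 0, R) → 011000[q0]0
Step 7: δ(q0, 0) = (q0, 0, R) → 0110000[q0]□
Step 8: δ(q0, □) = (q1, 0, L) → 011000[q1]00
Step 9: δ(q1, 0) = (q1, 0, L) → 01100[q1]000
Step 10: δ(q1, 0) = (q1, 0, L) → 0110[q1]0000
Step 11: δ(q1, 0) = (q1, 0, L) → 011[q1]00000
Step 12: δ(q1, 0) = (q1, 0, L) → 01[q1]100000
Step 13: δ(q1, 1) = (q1, 1, L) → 0[q1]1100000
Step 14: δ(q1, 1) = (q1, 1, L) → [q1]01100000
Step 15: δ(q1, 0) = (q1, 0, L) → [q1]□01100000
Step 16: δ(q1, □) = (qA, □, R) → □[qA]01100000

The machine reaches the accept state qA and halts.

Final tape (ignoring leading/trailing blanks): 01100000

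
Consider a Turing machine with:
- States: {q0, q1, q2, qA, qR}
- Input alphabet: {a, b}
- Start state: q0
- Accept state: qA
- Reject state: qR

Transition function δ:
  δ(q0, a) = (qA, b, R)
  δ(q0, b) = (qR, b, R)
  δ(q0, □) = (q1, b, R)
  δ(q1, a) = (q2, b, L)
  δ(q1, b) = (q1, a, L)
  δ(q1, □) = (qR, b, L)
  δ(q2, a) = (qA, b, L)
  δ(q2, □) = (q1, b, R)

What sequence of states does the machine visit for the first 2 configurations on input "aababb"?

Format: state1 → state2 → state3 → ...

Execution trace:
Initial: [q0]aababb
Step 1: δ(q0, a) = (qA, b, R) → b[qA]ababb

The machine reaches the accept state qA and halts.

State sequence: q0 → qA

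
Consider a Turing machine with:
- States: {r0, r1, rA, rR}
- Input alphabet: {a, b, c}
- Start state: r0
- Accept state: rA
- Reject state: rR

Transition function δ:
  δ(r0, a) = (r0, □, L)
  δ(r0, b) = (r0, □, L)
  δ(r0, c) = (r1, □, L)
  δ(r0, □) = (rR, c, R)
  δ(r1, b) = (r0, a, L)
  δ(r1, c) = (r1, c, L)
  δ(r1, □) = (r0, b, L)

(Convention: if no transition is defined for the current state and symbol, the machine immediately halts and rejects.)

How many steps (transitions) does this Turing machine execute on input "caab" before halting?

Execution trace:
Initial: [r0]caab
Step 1: δ(r0, c) = (r1, □, L) → [r1]□□aab
Step 2: δ(r1, □) = (r0, b, L) → [r0]□b□aab
Step 3: δ(r0, □) = (rR, c, R) → c[rR]b□aab

The machine reaches the reject state rR and halts.

The machine executed 3 steps before halting.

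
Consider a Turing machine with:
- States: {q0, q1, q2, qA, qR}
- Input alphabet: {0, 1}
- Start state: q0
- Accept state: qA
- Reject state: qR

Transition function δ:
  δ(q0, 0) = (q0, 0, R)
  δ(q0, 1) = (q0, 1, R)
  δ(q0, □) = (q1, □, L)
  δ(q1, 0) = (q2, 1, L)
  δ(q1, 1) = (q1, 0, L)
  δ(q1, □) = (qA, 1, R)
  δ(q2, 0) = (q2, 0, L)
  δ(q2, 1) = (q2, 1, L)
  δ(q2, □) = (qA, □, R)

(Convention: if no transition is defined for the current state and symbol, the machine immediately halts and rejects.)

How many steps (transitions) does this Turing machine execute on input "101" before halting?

Execution trace:
Initial: [q0]101
Step 1: δ(q0, 1) = (q0, 1, R) → 1[q0]01
Step 2: δ(q0, 0) = (q0, 0, R) → 10[q0]1
Step 3: δ(q0, 1) = (q0, 1, R) → 101[q0]□
Step 4: δ(q0, □) = (q1, □, L) → 10[q1]1□
Step 5: δ(q1, 1) = (q1, 0, L) → 1[q1]00□
Step 6: δ(q1, 0) = (q2, 1, L) → [q2]110□
Step 7: δ(q2, 1) = (q2, 1, L) → [q2]□110□
Step 8: δ(q2, □) = (qA, □, R) → □[qA]110□

The machine reaches the accept state qA and halts.

The machine executed 8 steps before halting.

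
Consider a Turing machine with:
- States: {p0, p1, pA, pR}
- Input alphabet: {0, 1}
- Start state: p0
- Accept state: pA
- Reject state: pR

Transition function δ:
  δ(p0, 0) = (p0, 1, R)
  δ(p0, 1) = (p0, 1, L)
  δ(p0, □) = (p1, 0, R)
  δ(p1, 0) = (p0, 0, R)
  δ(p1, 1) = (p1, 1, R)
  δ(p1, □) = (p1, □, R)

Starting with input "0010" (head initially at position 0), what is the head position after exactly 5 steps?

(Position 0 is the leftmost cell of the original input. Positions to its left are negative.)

Execution trace (head position shown):
Step 0: [p0]0010  (head at position 0)
Step 1: move right → 1[p0]010  (head at position 1)
Step 2: move right → 11[p0]10  (head at position 2)
Step 3: move left → 1[p0]110  (head at position 1)
Step 4: move left → [p0]1110  (head at position 0)
Step 5: move left → [p0]□1110  (head at position -1)

After 5 steps, the head is at position -1.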